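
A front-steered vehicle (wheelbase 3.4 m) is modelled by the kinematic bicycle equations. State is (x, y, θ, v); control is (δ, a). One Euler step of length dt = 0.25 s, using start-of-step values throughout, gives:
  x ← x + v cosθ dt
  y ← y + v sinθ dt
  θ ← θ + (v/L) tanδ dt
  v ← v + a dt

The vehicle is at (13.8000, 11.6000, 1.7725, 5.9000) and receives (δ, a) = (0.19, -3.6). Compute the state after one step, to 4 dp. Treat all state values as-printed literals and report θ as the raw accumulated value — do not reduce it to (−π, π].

(13.5045, 13.0451, 1.8559, 5.0000)

x' = 13.8000 + 5.9000·cos(1.7725)·0.25 = 13.5045
y' = 11.6000 + 5.9000·sin(1.7725)·0.25 = 13.0451
θ' = 1.7725 + (5.9000/3.4)·tan(0.19)·0.25 = 1.8559
v' = 5.9000 − 3.6000·0.25 = 5.0000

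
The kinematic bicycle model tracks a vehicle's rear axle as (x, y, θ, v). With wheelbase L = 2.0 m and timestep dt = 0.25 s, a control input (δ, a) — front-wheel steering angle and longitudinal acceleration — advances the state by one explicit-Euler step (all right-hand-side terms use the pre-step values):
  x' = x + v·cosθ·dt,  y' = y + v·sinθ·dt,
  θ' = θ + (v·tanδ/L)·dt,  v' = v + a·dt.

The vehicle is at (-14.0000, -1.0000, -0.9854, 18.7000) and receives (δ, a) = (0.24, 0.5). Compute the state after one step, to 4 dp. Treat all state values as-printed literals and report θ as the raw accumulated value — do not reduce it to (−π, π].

x' = -14.0000 + 18.7000·cos(-0.9854)·0.25 = -11.4169
y' = -1.0000 + 18.7000·sin(-0.9854)·0.25 = -4.8966
θ' = -0.9854 + (18.7000/2.0)·tan(0.24)·0.25 = -0.4134
v' = 18.7000 + 0.5000·0.25 = 18.8250

(-11.4169, -4.8966, -0.4134, 18.8250)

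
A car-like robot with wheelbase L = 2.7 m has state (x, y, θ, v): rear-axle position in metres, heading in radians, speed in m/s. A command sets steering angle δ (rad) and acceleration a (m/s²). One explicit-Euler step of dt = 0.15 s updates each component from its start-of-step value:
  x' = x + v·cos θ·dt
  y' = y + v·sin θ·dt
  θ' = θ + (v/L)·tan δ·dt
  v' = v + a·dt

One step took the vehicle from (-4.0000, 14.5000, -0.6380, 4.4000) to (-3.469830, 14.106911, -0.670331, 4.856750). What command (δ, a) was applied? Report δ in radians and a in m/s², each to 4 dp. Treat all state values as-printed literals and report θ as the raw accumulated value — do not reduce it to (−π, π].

a = (v'−v)/dt = (0.456750)/0.15 = 3.0450
Δθ = θ'−θ = -0.032331;  (v·dt/L) = 4.4000·0.15/2.7 = 0.244444
tan δ = Δθ·L/(v·dt) = -0.132263  →  δ = -0.1315

δ = -0.1315, a = 3.0450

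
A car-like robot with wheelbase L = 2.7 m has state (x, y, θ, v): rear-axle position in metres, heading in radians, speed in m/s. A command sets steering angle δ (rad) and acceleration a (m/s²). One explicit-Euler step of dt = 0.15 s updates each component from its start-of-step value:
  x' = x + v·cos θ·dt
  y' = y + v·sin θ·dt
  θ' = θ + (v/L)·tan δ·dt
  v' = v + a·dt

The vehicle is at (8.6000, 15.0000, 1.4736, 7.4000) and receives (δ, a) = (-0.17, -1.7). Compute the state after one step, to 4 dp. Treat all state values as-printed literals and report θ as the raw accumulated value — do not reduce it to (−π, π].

x' = 8.6000 + 7.4000·cos(1.4736)·0.15 = 8.7077
y' = 15.0000 + 7.4000·sin(1.4736)·0.15 = 16.1048
θ' = 1.4736 + (7.4000/2.7)·tan(-0.17)·0.15 = 1.4030
v' = 7.4000 − 1.7000·0.15 = 7.1450

(8.7077, 16.1048, 1.4030, 7.1450)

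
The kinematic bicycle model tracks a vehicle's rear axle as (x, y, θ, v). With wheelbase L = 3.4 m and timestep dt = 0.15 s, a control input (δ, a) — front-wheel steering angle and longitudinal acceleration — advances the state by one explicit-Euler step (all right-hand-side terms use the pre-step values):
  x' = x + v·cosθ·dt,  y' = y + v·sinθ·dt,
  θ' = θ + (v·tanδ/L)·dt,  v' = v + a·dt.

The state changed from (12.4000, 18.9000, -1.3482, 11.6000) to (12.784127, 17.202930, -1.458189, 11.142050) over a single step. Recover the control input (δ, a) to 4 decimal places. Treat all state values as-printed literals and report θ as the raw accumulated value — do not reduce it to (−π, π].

δ = -0.2117, a = -3.0530

a = (v'−v)/dt = (-0.457950)/0.15 = -3.0530
Δθ = θ'−θ = -0.109989;  (v·dt/L) = 11.6000·0.15/3.4 = 0.511765
tan δ = Δθ·L/(v·dt) = -0.214921  →  δ = -0.2117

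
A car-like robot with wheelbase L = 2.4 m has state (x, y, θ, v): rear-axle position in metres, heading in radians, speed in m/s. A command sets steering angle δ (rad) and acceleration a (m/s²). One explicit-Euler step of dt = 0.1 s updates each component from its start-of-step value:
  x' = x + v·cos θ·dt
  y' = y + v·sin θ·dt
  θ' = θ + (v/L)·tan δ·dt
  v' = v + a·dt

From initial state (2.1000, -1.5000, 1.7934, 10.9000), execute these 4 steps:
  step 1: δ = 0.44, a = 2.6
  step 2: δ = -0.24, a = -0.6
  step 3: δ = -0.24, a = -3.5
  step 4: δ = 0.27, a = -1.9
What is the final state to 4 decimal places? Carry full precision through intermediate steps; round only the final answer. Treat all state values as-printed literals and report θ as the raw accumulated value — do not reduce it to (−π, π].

after step 1 (δ=0.44, a=2.6): (1.859361, -0.436895, 2.007213, 11.160000)
after step 2 (δ=-0.24, a=-0.6): (1.387634, 0.574505, 1.893420, 11.100000)
after step 3 (δ=-0.24, a=-3.5): (1.035702, 1.627237, 1.780238, 10.750000)
after step 4 (δ=0.27, a=-1.9): (0.812195, 2.678745, 1.904203, 10.560000)

(0.8122, 2.6787, 1.9042, 10.5600)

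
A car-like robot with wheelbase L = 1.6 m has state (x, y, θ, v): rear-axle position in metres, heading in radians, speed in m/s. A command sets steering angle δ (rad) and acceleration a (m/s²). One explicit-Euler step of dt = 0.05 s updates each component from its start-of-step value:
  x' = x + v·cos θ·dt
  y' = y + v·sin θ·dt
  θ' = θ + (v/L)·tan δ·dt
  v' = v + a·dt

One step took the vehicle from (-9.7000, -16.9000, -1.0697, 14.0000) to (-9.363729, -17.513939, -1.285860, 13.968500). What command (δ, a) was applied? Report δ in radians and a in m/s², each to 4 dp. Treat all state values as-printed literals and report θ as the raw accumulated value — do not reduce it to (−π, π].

δ = -0.4589, a = -0.6300

a = (v'−v)/dt = (-0.031500)/0.05 = -0.6300
Δθ = θ'−θ = -0.216160;  (v·dt/L) = 14.0000·0.05/1.6 = 0.437500
tan δ = Δθ·L/(v·dt) = -0.494080  →  δ = -0.4589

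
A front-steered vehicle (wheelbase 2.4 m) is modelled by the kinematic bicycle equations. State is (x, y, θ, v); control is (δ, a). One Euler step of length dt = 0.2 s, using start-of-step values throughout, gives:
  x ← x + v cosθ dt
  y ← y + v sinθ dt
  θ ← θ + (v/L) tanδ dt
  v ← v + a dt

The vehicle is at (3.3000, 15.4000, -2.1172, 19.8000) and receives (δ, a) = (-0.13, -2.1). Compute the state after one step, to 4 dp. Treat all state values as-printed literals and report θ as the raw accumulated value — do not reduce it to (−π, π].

(1.2423, 12.0166, -2.3329, 19.3800)

x' = 3.3000 + 19.8000·cos(-2.1172)·0.2 = 1.2423
y' = 15.4000 + 19.8000·sin(-2.1172)·0.2 = 12.0166
θ' = -2.1172 + (19.8000/2.4)·tan(-0.13)·0.2 = -2.3329
v' = 19.8000 − 2.1000·0.2 = 19.3800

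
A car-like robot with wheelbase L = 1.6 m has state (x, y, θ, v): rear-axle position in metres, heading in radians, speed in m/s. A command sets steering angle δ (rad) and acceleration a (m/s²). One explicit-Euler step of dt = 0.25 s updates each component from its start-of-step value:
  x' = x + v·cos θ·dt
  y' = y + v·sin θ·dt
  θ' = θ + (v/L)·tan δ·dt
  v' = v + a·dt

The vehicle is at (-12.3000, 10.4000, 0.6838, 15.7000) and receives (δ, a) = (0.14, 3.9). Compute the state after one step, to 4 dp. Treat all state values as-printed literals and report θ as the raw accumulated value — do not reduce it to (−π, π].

(-9.2574, 12.8796, 1.0295, 16.6750)

x' = -12.3000 + 15.7000·cos(0.6838)·0.25 = -9.2574
y' = 10.4000 + 15.7000·sin(0.6838)·0.25 = 12.8796
θ' = 0.6838 + (15.7000/1.6)·tan(0.14)·0.25 = 1.0295
v' = 15.7000 + 3.9000·0.25 = 16.6750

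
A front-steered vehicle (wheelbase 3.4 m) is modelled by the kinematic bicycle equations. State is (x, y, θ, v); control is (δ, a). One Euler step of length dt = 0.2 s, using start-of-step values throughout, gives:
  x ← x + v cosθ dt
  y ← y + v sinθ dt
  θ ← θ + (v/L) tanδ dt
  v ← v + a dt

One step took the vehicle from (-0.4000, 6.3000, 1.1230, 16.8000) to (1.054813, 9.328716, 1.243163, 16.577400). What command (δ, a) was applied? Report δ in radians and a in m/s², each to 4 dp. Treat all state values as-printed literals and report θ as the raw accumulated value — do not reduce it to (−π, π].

δ = 0.1210, a = -1.1130

a = (v'−v)/dt = (-0.222600)/0.2 = -1.1130
Δθ = θ'−θ = 0.120163;  (v·dt/L) = 16.8000·0.2/3.4 = 0.988235
tan δ = Δθ·L/(v·dt) = 0.121594  →  δ = 0.1210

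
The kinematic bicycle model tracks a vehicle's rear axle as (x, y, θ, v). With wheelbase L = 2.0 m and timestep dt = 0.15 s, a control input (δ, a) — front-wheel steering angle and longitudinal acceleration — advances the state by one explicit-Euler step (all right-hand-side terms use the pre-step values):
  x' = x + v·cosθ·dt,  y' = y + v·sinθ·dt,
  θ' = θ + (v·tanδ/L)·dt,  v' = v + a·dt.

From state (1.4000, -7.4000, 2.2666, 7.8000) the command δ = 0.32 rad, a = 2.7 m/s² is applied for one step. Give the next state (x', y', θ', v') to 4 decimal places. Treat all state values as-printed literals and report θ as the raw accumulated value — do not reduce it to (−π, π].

x' = 1.4000 + 7.8000·cos(2.2666)·0.15 = 0.6500
y' = -7.4000 + 7.8000·sin(2.2666)·0.15 = -6.5020
θ' = 2.2666 + (7.8000/2.0)·tan(0.32)·0.15 = 2.4605
v' = 7.8000 + 2.7000·0.15 = 8.2050

(0.6500, -6.5020, 2.4605, 8.2050)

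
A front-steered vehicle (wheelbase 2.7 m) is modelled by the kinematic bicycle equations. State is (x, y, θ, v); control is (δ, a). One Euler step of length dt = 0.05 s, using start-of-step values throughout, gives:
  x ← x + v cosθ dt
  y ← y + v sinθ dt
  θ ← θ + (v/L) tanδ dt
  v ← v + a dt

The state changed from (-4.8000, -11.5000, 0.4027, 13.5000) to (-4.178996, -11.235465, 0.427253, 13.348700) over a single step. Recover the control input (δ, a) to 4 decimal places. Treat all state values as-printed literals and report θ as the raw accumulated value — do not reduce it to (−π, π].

a = (v'−v)/dt = (-0.151300)/0.05 = -3.0260
Δθ = θ'−θ = 0.024553;  (v·dt/L) = 13.5000·0.05/2.7 = 0.250000
tan δ = Δθ·L/(v·dt) = 0.098212  →  δ = 0.0979

δ = 0.0979, a = -3.0260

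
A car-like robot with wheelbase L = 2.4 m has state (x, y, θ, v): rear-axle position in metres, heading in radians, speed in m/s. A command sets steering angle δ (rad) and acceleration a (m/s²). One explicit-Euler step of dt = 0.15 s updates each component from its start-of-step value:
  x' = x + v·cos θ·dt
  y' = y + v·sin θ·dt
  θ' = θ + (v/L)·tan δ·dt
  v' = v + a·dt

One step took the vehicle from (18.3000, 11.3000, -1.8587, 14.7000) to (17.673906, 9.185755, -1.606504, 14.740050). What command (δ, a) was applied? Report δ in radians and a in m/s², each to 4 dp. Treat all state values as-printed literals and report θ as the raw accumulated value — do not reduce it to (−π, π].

a = (v'−v)/dt = (0.040050)/0.15 = 0.2670
Δθ = θ'−θ = 0.252196;  (v·dt/L) = 14.7000·0.15/2.4 = 0.918750
tan δ = Δθ·L/(v·dt) = 0.274499  →  δ = 0.2679

δ = 0.2679, a = 0.2670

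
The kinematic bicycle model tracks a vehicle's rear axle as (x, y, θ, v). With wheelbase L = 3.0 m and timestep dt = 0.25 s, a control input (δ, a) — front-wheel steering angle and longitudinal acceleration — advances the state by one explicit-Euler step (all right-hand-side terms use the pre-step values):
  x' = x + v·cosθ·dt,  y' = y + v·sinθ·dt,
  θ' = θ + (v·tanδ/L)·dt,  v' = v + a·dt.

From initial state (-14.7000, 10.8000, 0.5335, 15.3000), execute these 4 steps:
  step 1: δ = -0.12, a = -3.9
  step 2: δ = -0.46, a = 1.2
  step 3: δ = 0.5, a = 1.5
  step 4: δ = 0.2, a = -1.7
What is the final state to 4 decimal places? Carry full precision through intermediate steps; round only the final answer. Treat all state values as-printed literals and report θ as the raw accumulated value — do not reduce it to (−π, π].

after step 1 (δ=-0.12, a=-3.9): (-11.406551, 12.745204, 0.379761, 14.325000)
after step 2 (δ=-0.46, a=1.2): (-8.080454, 14.072769, -0.211681, 14.625000)
after step 3 (δ=0.5, a=1.5): (-4.505814, 13.304579, 0.454126, 15.000000)
after step 4 (δ=0.2, a=-1.7): (-1.135896, 14.949616, 0.707513, 14.575000)

(-1.1359, 14.9496, 0.7075, 14.5750)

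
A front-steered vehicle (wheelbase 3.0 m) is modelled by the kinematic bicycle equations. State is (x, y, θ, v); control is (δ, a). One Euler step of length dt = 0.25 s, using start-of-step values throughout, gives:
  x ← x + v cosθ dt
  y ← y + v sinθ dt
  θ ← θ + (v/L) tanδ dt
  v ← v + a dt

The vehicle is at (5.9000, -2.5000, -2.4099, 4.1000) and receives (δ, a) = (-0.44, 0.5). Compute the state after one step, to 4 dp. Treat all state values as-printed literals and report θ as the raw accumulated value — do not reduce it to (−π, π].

x' = 5.9000 + 4.1000·cos(-2.4099)·0.25 = 5.1374
y' = -2.5000 + 4.1000·sin(-2.4099)·0.25 = -3.1848
θ' = -2.4099 + (4.1000/3.0)·tan(-0.44)·0.25 = -2.5708
v' = 4.1000 + 0.5000·0.25 = 4.2250

(5.1374, -3.1848, -2.5708, 4.2250)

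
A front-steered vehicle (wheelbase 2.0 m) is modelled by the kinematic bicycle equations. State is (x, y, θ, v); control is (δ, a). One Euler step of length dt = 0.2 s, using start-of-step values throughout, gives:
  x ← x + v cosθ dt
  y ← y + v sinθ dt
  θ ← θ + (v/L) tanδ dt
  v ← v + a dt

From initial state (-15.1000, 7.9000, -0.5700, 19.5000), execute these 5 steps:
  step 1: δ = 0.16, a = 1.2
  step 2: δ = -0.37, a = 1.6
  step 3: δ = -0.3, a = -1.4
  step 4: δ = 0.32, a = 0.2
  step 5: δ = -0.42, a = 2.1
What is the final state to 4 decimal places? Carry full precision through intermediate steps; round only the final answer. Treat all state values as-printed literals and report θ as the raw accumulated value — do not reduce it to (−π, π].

after step 1 (δ=0.16, a=1.2): (-11.816586, 5.795435, -0.255310, 19.740000)
after step 2 (δ=-0.37, a=1.6): (-7.996560, 4.798386, -1.020952, 20.060000)
after step 3 (δ=-0.3, a=-1.4): (-5.900072, 1.377731, -1.641480, 19.780000)
after step 4 (δ=0.32, a=0.2): (-6.179465, -2.568391, -0.985992, 19.820000)
after step 5 (δ=-0.42, a=2.1): (-3.991194, -5.873654, -1.871099, 20.240000)

(-3.9912, -5.8737, -1.8711, 20.2400)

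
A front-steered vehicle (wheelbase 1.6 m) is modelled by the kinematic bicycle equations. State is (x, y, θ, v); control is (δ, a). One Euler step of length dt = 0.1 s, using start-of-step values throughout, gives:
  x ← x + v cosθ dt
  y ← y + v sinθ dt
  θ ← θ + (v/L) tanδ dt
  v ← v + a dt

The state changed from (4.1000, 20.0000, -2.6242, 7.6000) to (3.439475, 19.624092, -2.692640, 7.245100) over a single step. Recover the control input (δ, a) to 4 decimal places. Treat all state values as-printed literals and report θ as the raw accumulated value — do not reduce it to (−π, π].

δ = -0.1431, a = -3.5490

a = (v'−v)/dt = (-0.354900)/0.1 = -3.5490
Δθ = θ'−θ = -0.068440;  (v·dt/L) = 7.6000·0.1/1.6 = 0.475000
tan δ = Δθ·L/(v·dt) = -0.144084  →  δ = -0.1431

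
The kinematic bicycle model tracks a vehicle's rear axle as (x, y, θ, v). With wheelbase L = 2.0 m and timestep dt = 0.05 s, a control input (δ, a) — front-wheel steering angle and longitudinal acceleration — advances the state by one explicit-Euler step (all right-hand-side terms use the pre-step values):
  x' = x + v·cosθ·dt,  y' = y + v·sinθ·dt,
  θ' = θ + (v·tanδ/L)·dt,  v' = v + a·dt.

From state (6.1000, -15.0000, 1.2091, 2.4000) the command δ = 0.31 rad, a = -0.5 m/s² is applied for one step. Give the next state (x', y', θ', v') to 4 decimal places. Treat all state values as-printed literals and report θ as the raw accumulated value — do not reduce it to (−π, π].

(6.1425, -14.8878, 1.2283, 2.3750)

x' = 6.1000 + 2.4000·cos(1.2091)·0.05 = 6.1425
y' = -15.0000 + 2.4000·sin(1.2091)·0.05 = -14.8878
θ' = 1.2091 + (2.4000/2.0)·tan(0.31)·0.05 = 1.2283
v' = 2.4000 − 0.5000·0.05 = 2.3750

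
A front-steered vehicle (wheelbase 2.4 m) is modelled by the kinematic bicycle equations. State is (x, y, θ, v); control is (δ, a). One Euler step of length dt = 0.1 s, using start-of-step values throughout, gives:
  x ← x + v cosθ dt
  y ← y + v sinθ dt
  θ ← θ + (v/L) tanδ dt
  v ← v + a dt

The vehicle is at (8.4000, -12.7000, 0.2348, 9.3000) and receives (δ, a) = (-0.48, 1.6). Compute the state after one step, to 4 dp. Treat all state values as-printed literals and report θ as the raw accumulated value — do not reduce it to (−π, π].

x' = 8.4000 + 9.3000·cos(0.2348)·0.1 = 9.3045
y' = -12.7000 + 9.3000·sin(0.2348)·0.1 = -12.4836
θ' = 0.2348 + (9.3000/2.4)·tan(-0.48)·0.1 = 0.0331
v' = 9.3000 + 1.6000·0.1 = 9.4600

(9.3045, -12.4836, 0.0331, 9.4600)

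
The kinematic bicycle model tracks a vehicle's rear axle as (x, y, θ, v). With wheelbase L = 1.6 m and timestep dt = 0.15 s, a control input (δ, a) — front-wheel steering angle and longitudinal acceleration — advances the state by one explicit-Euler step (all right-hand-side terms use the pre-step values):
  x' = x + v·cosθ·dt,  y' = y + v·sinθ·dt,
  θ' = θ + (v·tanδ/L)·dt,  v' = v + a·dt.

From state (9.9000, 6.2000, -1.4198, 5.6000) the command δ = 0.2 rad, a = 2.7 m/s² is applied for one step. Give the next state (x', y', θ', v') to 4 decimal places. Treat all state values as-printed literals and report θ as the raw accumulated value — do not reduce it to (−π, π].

x' = 9.9000 + 5.6000·cos(-1.4198)·0.15 = 10.0264
y' = 6.2000 + 5.6000·sin(-1.4198)·0.15 = 5.3696
θ' = -1.4198 + (5.6000/1.6)·tan(0.2)·0.15 = -1.3134
v' = 5.6000 + 2.7000·0.15 = 6.0050

(10.0264, 5.3696, -1.3134, 6.0050)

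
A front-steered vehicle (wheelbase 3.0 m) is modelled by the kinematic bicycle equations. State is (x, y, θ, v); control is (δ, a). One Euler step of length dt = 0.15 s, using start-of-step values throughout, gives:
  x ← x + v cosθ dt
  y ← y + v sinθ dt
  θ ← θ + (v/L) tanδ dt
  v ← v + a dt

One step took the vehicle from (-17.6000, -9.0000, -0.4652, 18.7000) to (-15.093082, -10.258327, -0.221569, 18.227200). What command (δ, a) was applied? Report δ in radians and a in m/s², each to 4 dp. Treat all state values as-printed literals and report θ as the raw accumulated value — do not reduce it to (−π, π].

δ = 0.2549, a = -3.1520

a = (v'−v)/dt = (-0.472800)/0.15 = -3.1520
Δθ = θ'−θ = 0.243631;  (v·dt/L) = 18.7000·0.15/3.0 = 0.935000
tan δ = Δθ·L/(v·dt) = 0.260568  →  δ = 0.2549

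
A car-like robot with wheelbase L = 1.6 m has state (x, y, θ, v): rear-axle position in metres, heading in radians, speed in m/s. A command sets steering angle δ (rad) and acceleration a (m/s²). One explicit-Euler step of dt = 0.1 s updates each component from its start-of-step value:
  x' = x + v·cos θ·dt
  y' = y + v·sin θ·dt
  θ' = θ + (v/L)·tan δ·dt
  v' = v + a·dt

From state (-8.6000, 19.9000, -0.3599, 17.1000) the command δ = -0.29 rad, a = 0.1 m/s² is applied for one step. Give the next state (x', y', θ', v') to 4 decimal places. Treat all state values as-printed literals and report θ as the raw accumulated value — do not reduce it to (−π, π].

x' = -8.6000 + 17.1000·cos(-0.3599)·0.1 = -6.9996
y' = 19.9000 + 17.1000·sin(-0.3599)·0.1 = 19.2978
θ' = -0.3599 + (17.1000/1.6)·tan(-0.29)·0.1 = -0.6788
v' = 17.1000 + 0.1000·0.1 = 17.1100

(-6.9996, 19.2978, -0.6788, 17.1100)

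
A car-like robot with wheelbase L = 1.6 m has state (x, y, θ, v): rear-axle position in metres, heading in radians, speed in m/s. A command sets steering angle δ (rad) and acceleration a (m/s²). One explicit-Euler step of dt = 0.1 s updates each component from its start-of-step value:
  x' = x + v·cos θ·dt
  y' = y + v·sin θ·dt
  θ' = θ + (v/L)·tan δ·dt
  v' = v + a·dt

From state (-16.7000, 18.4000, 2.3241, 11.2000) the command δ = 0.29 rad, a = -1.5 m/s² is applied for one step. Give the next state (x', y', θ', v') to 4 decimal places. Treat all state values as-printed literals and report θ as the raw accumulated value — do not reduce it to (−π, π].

(-17.4661, 19.2170, 2.5330, 11.0500)

x' = -16.7000 + 11.2000·cos(2.3241)·0.1 = -17.4661
y' = 18.4000 + 11.2000·sin(2.3241)·0.1 = 19.2170
θ' = 2.3241 + (11.2000/1.6)·tan(0.29)·0.1 = 2.5330
v' = 11.2000 − 1.5000·0.1 = 11.0500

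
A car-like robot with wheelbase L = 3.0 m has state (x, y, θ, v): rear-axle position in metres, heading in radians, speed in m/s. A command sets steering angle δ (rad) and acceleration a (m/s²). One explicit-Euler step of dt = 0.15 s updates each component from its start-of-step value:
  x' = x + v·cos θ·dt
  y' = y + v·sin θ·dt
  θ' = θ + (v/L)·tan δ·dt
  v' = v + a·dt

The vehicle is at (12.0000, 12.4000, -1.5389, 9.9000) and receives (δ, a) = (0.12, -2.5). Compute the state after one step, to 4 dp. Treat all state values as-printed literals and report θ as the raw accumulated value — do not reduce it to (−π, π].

(12.0474, 10.9158, -1.4792, 9.5250)

x' = 12.0000 + 9.9000·cos(-1.5389)·0.15 = 12.0474
y' = 12.4000 + 9.9000·sin(-1.5389)·0.15 = 10.9158
θ' = -1.5389 + (9.9000/3.0)·tan(0.12)·0.15 = -1.4792
v' = 9.9000 − 2.5000·0.15 = 9.5250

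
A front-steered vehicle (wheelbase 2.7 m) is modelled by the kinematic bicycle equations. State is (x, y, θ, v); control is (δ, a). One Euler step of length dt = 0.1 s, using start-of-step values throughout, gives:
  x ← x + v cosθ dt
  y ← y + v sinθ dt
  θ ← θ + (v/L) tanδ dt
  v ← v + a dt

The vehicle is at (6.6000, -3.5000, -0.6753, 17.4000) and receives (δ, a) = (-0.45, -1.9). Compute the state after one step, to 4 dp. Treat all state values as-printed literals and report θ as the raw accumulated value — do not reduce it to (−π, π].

x' = 6.6000 + 17.4000·cos(-0.6753)·0.1 = 7.9581
y' = -3.5000 + 17.4000·sin(-0.6753)·0.1 = -4.5877
θ' = -0.6753 + (17.4000/2.7)·tan(-0.45)·0.1 = -0.9866
v' = 17.4000 − 1.9000·0.1 = 17.2100

(7.9581, -4.5877, -0.9866, 17.2100)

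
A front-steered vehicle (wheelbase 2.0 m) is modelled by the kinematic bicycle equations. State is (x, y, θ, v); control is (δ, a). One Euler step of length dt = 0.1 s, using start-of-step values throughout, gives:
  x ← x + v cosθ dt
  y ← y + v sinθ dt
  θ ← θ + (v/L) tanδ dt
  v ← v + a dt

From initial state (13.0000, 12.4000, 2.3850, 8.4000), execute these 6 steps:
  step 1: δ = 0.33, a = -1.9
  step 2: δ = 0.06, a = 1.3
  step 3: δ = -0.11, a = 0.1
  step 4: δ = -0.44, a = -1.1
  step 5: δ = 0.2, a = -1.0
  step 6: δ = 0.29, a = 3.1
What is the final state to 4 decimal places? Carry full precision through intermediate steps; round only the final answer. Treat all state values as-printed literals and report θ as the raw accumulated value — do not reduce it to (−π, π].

(9.1981, 15.5678, 2.5159, 8.4500)

after step 1 (δ=0.33, a=-1.9): (12.389169, 12.976616, 2.528860, 8.210000)
after step 2 (δ=0.06, a=1.3): (11.717526, 13.448777, 2.553520, 8.340000)
after step 3 (δ=-0.11, a=0.1): (11.023628, 13.911446, 2.507464, 8.350000)
after step 4 (δ=-0.44, a=-1.1): (10.350962, 14.406163, 2.310913, 8.240000)
after step 5 (δ=0.2, a=-1.0): (9.795278, 15.014596, 2.394430, 8.140000)
after step 6 (δ=0.29, a=3.1): (9.198111, 15.567758, 2.515884, 8.450000)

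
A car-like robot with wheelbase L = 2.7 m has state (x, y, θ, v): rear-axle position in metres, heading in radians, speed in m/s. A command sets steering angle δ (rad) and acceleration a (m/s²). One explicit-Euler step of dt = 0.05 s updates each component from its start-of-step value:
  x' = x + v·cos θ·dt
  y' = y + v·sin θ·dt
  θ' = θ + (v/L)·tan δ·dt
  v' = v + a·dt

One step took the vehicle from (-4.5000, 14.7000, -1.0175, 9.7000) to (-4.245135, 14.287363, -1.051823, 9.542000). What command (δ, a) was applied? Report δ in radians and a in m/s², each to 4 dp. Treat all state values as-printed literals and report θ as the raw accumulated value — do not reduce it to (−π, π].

δ = -0.1888, a = -3.1600

a = (v'−v)/dt = (-0.158000)/0.05 = -3.1600
Δθ = θ'−θ = -0.034323;  (v·dt/L) = 9.7000·0.05/2.7 = 0.179630
tan δ = Δθ·L/(v·dt) = -0.191076  →  δ = -0.1888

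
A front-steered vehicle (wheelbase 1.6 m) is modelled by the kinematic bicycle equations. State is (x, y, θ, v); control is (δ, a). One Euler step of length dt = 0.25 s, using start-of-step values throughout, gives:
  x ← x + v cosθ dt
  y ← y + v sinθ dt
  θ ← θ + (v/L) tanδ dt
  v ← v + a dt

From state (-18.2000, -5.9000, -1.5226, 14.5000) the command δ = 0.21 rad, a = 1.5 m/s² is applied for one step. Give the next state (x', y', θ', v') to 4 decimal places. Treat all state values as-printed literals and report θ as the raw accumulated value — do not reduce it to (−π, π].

(-18.0254, -9.5208, -1.0397, 14.8750)

x' = -18.2000 + 14.5000·cos(-1.5226)·0.25 = -18.0254
y' = -5.9000 + 14.5000·sin(-1.5226)·0.25 = -9.5208
θ' = -1.5226 + (14.5000/1.6)·tan(0.21)·0.25 = -1.0397
v' = 14.5000 + 1.5000·0.25 = 14.8750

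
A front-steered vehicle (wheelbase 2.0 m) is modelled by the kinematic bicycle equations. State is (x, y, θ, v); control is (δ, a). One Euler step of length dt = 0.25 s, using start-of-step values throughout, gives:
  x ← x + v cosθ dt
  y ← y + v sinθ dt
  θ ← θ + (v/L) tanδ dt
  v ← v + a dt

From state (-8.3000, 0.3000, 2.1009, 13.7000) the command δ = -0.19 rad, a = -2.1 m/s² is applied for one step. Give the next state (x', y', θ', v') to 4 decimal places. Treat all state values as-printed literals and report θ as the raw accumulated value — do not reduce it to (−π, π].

x' = -8.3000 + 13.7000·cos(2.1009)·0.25 = -10.0318
y' = 0.3000 + 13.7000·sin(2.1009)·0.25 = 3.2549
θ' = 2.1009 + (13.7000/2.0)·tan(-0.19)·0.25 = 1.7716
v' = 13.7000 − 2.1000·0.25 = 13.1750

(-10.0318, 3.2549, 1.7716, 13.1750)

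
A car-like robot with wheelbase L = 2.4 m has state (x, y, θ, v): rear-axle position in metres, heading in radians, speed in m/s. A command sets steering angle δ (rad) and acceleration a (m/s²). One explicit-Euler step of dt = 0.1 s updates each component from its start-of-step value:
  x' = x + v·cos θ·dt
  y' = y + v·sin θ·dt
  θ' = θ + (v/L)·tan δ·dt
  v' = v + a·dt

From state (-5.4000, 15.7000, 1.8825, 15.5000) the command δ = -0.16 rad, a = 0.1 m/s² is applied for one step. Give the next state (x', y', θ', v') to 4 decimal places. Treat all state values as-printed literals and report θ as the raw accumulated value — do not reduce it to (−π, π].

x' = -5.4000 + 15.5000·cos(1.8825)·0.1 = -5.8754
y' = 15.7000 + 15.5000·sin(1.8825)·0.1 = 17.1753
θ' = 1.8825 + (15.5000/2.4)·tan(-0.16)·0.1 = 1.7783
v' = 15.5000 + 0.1000·0.1 = 15.5100

(-5.8754, 17.1753, 1.7783, 15.5100)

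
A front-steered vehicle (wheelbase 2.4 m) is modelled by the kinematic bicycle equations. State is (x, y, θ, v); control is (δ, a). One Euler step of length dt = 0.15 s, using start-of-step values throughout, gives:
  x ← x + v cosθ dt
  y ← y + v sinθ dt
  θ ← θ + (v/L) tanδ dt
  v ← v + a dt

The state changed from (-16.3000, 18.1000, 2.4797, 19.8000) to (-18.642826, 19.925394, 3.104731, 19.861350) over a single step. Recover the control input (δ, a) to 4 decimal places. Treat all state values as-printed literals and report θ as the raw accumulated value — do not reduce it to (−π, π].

δ = 0.4677, a = 0.4090

a = (v'−v)/dt = (0.061350)/0.15 = 0.4090
Δθ = θ'−θ = 0.625031;  (v·dt/L) = 19.8000·0.15/2.4 = 1.237500
tan δ = Δθ·L/(v·dt) = 0.505076  →  δ = 0.4677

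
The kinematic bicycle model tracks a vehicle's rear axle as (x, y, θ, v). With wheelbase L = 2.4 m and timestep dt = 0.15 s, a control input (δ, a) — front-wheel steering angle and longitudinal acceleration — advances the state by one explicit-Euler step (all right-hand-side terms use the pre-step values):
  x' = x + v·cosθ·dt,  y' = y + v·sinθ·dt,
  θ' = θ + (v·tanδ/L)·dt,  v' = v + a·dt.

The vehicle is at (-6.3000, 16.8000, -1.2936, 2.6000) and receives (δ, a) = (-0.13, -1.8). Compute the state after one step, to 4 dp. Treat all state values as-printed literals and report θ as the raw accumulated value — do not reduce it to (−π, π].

(-6.1933, 16.4249, -1.3148, 2.3300)

x' = -6.3000 + 2.6000·cos(-1.2936)·0.15 = -6.1933
y' = 16.8000 + 2.6000·sin(-1.2936)·0.15 = 16.4249
θ' = -1.2936 + (2.6000/2.4)·tan(-0.13)·0.15 = -1.3148
v' = 2.6000 − 1.8000·0.15 = 2.3300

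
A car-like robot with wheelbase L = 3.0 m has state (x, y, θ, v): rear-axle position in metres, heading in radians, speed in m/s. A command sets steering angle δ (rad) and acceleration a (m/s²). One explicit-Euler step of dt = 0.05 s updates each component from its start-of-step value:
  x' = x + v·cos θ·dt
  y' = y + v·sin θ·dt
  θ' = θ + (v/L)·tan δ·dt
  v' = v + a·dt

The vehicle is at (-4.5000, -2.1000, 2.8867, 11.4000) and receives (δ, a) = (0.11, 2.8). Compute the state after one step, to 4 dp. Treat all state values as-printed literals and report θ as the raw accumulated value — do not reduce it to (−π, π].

x' = -4.5000 + 11.4000·cos(2.8867)·0.05 = -5.0516
y' = -2.1000 + 11.4000·sin(2.8867)·0.05 = -1.9563
θ' = 2.8867 + (11.4000/3.0)·tan(0.11)·0.05 = 2.9077
v' = 11.4000 + 2.8000·0.05 = 11.5400

(-5.0516, -1.9563, 2.9077, 11.5400)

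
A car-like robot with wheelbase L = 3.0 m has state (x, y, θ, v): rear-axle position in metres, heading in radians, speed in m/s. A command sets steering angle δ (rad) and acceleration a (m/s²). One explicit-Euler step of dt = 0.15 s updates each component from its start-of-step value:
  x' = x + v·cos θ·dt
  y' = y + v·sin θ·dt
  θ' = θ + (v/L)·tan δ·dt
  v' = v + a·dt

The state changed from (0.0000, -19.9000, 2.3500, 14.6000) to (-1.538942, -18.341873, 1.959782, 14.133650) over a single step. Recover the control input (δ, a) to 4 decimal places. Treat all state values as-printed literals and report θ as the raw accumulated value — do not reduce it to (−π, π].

δ = -0.4909, a = -3.1090

a = (v'−v)/dt = (-0.466350)/0.15 = -3.1090
Δθ = θ'−θ = -0.390218;  (v·dt/L) = 14.6000·0.15/3.0 = 0.730000
tan δ = Δθ·L/(v·dt) = -0.534545  →  δ = -0.4909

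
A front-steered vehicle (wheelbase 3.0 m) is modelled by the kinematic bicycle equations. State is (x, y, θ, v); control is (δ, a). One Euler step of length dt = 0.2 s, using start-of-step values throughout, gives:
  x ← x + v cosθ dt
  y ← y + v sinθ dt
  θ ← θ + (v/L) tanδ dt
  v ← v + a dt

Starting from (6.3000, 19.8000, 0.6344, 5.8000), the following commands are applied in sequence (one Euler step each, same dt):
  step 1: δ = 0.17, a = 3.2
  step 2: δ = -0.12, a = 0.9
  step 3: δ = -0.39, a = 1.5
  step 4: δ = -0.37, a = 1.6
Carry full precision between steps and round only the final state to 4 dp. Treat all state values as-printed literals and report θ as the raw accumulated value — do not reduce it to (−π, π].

(10.5090, 22.7421, 0.2887, 7.2400)

after step 1 (δ=0.17, a=3.2): (7.234296, 20.487525, 0.700774, 6.440000)
after step 2 (δ=-0.12, a=0.9): (8.218770, 21.318040, 0.649005, 6.620000)
after step 3 (δ=-0.39, a=1.5): (9.273582, 22.118258, 0.467593, 6.920000)
after step 4 (δ=-0.37, a=1.6): (10.509017, 22.742081, 0.288659, 7.240000)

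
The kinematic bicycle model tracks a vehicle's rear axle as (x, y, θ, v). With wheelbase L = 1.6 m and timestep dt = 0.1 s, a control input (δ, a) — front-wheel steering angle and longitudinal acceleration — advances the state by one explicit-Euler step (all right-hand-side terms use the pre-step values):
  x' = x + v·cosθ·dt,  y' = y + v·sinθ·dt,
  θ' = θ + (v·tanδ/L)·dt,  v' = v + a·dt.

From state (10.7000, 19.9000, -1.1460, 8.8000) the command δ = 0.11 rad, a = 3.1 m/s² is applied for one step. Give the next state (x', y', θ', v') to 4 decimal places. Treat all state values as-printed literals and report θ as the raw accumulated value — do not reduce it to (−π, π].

x' = 10.7000 + 8.8000·cos(-1.1460)·0.1 = 11.0627
y' = 19.9000 + 8.8000·sin(-1.1460)·0.1 = 19.0982
θ' = -1.1460 + (8.8000/1.6)·tan(0.11)·0.1 = -1.0853
v' = 8.8000 + 3.1000·0.1 = 9.1100

(11.0627, 19.0982, -1.0853, 9.1100)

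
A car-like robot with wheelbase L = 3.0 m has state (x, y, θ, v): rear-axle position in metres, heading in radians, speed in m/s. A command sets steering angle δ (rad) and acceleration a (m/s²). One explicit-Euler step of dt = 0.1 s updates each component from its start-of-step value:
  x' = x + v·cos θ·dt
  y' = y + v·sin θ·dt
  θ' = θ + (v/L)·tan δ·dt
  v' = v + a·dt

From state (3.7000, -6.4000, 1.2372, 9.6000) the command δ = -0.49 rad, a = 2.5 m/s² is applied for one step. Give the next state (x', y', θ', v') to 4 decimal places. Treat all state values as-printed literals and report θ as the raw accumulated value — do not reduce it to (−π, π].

x' = 3.7000 + 9.6000·cos(1.2372)·0.1 = 4.0143
y' = -6.4000 + 9.6000·sin(1.2372)·0.1 = -5.4929
θ' = 1.2372 + (9.6000/3.0)·tan(-0.49)·0.1 = 1.0665
v' = 9.6000 + 2.5000·0.1 = 9.8500

(4.0143, -5.4929, 1.0665, 9.8500)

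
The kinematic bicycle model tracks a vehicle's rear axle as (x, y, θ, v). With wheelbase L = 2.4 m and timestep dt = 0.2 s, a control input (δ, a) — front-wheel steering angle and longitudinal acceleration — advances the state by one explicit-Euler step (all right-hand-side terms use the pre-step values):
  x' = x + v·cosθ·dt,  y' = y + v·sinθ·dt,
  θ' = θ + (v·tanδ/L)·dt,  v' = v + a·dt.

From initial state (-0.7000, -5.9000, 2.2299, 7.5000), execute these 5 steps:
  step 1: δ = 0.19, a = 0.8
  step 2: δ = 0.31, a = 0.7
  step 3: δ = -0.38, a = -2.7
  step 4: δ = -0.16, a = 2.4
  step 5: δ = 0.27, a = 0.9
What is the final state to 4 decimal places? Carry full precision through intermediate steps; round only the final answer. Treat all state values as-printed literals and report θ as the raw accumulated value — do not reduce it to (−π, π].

(-5.8637, -0.4187, 2.3758, 7.9200)

after step 1 (δ=0.19, a=0.8): (-1.618613, -4.714188, 2.350100, 7.660000)
after step 2 (δ=0.31, a=0.7): (-2.695278, -3.624318, 2.554576, 7.800000)
after step 3 (δ=-0.38, a=-2.7): (-3.994129, -2.760266, 2.294957, 7.260000)
after step 4 (δ=-0.16, a=2.4): (-4.956089, -1.672637, 2.197323, 7.740000)
after step 5 (δ=0.27, a=0.9): (-5.863735, -0.418650, 2.375832, 7.920000)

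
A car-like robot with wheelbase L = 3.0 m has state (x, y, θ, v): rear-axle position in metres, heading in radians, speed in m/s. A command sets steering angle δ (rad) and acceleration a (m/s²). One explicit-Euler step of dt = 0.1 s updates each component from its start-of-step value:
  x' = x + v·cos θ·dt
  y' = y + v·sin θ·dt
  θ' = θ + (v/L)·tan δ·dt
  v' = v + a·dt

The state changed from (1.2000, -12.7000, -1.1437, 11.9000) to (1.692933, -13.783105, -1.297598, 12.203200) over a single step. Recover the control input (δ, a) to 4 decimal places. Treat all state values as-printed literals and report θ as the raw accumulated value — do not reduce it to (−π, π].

δ = -0.3701, a = 3.0320

a = (v'−v)/dt = (0.303200)/0.1 = 3.0320
Δθ = θ'−θ = -0.153898;  (v·dt/L) = 11.9000·0.1/3.0 = 0.396667
tan δ = Δθ·L/(v·dt) = -0.387978  →  δ = -0.3701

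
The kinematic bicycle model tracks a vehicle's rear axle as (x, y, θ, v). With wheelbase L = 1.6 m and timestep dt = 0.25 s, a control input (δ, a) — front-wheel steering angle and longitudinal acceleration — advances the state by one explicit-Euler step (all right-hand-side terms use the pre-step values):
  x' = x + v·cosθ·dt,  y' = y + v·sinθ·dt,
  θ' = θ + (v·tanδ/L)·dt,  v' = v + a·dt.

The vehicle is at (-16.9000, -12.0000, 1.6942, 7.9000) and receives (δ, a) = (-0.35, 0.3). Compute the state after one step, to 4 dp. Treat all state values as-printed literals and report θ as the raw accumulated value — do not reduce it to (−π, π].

x' = -16.9000 + 7.9000·cos(1.6942)·0.25 = -17.1431
y' = -12.0000 + 7.9000·sin(1.6942)·0.25 = -10.0400
θ' = 1.6942 + (7.9000/1.6)·tan(-0.35)·0.25 = 1.2436
v' = 7.9000 + 0.3000·0.25 = 7.9750

(-17.1431, -10.0400, 1.2436, 7.9750)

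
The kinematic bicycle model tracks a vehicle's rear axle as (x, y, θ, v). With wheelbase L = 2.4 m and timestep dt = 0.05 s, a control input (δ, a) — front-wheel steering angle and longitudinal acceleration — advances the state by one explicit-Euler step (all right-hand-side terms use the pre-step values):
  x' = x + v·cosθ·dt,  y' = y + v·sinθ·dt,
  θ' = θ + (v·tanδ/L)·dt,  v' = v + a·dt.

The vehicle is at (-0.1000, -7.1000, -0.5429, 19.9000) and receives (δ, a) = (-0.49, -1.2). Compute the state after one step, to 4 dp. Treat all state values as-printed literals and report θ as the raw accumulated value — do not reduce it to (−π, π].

x' = -0.1000 + 19.9000·cos(-0.5429)·0.05 = 0.7519
y' = -7.1000 + 19.9000·sin(-0.5429)·0.05 = -7.6140
θ' = -0.5429 + (19.9000/2.4)·tan(-0.49)·0.05 = -0.7640
v' = 19.9000 − 1.2000·0.05 = 19.8400

(0.7519, -7.6140, -0.7640, 19.8400)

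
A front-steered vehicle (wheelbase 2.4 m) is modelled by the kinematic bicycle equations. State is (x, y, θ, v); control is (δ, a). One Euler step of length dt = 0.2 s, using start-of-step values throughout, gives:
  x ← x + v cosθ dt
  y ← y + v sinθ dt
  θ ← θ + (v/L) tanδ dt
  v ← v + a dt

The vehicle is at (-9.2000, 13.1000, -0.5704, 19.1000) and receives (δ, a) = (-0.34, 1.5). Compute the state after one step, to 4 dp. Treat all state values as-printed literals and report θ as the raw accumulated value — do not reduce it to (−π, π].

x' = -9.2000 + 19.1000·cos(-0.5704)·0.2 = -5.9848
y' = 13.1000 + 19.1000·sin(-0.5704)·0.2 = 11.0373
θ' = -0.5704 + (19.1000/2.4)·tan(-0.34)·0.2 = -1.1334
v' = 19.1000 + 1.5000·0.2 = 19.4000

(-5.9848, 11.0373, -1.1334, 19.4000)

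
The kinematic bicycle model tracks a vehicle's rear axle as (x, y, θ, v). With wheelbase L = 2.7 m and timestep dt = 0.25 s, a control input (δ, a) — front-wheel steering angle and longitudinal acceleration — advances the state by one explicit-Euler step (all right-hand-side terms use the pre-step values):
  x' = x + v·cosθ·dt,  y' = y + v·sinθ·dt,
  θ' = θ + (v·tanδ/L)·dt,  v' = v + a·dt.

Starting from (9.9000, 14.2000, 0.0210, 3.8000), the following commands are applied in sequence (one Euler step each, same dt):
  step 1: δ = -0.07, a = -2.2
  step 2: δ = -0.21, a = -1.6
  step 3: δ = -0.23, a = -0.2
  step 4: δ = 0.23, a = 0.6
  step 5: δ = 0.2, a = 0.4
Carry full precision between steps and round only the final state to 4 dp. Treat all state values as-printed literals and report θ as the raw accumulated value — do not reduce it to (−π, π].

(13.8030, 14.0275, -0.0135, 3.0500)

after step 1 (δ=-0.07, a=-2.2): (10.849791, 14.219949, -0.003670, 3.250000)
after step 2 (δ=-0.21, a=-1.6): (11.662285, 14.216967, -0.067810, 2.850000)
after step 3 (δ=-0.23, a=-0.2): (12.373148, 14.168689, -0.129598, 2.800000)
after step 4 (δ=0.23, a=0.6): (13.067277, 14.078224, -0.068894, 2.950000)
after step 5 (δ=0.2, a=0.4): (13.803028, 14.027455, -0.013524, 3.050000)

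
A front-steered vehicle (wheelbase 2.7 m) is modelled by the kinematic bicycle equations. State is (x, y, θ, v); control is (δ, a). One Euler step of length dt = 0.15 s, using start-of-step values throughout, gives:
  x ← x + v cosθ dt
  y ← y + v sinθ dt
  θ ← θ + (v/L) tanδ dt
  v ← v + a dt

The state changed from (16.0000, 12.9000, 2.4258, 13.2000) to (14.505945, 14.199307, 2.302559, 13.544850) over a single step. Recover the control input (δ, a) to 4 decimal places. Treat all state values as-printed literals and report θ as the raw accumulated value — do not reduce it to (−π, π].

δ = -0.1665, a = 2.2990

a = (v'−v)/dt = (0.344850)/0.15 = 2.2990
Δθ = θ'−θ = -0.123241;  (v·dt/L) = 13.2000·0.15/2.7 = 0.733333
tan δ = Δθ·L/(v·dt) = -0.168056  →  δ = -0.1665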